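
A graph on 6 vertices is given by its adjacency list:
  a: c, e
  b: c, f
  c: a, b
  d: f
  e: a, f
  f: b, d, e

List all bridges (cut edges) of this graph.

The edges on the cycle e-a-c-b-f-e are not bridges since each lies on that cycle.
But removing f-d disconnects f from d — this is a bridge.

d-f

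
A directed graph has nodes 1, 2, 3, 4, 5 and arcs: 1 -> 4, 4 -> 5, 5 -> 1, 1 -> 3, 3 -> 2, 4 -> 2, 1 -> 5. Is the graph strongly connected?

There is no directed path from 3 to 1, so the graph is not strongly connected.

No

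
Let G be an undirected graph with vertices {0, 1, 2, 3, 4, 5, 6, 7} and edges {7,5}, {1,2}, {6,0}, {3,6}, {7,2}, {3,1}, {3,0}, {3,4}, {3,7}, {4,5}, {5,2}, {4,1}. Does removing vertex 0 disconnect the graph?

No

Deleting 0 leaves 1 component (was 1) (its neighbors 3, 6 remain connected to each other), so 0 is not a cut vertex.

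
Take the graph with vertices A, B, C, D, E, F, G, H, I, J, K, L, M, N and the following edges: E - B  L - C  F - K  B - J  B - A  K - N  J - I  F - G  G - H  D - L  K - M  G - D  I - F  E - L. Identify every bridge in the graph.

A-B, C-L, F-K, G-H, K-M, K-N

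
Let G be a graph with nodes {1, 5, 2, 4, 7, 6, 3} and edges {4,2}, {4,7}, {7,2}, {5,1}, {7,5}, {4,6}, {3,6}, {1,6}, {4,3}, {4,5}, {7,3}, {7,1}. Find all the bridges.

none

The edges on the cycle 4-7-3-4 are not bridges since each lies on that cycle.
Every edge lies on some cycle, so there are no bridges.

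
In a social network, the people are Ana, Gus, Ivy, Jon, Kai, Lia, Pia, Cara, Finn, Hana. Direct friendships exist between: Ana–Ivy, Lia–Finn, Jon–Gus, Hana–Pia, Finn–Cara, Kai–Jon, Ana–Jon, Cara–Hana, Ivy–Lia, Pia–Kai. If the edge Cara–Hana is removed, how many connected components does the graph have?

Cara and Hana are still connected via Cara-Finn-Lia-Ivy-Ana-Jon-Kai-Pia-Hana, so the component count stays at 1.

1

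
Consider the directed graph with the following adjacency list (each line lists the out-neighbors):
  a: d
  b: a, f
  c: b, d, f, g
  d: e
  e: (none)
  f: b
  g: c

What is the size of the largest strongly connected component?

{b, f} are all mutually reachable — one SCC of size 2.
{c, g} are all mutually reachable — one SCC of size 2.
{e} is an SCC by itself.
{a} is an SCC by itself.
{d} is an SCC by itself.
The largest has 2 vertices.

2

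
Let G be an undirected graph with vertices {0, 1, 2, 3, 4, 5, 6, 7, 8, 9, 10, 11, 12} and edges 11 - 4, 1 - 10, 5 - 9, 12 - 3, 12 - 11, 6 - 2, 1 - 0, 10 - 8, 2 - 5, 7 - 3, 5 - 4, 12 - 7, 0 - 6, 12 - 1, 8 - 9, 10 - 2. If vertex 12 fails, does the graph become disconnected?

Yes

Deleting 12 raises the number of components from 1 to 2, so 12 is a cut vertex.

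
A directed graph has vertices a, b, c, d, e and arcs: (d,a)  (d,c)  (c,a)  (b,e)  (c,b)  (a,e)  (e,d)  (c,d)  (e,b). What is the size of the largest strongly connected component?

5

{a, b, c, d, e} are all mutually reachable — one SCC of size 5.
The largest has 5 vertices.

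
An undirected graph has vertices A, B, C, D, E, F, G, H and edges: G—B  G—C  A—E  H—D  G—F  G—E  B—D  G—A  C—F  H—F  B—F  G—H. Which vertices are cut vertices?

G

Removing G increases the component count from 1 to 2, so G is a cut vertex.
By contrast removing H leaves 1 component; it is not a cut vertex. No other vertex is a cut vertex either.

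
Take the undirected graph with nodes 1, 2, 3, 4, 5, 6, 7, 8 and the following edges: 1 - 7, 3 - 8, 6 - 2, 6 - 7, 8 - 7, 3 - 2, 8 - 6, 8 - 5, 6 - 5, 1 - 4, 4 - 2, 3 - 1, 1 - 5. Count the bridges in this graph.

The edges on the cycle 3-8-6-2-3 are not bridges since each lies on that cycle.
Every edge lies on some cycle, so there are no bridges.

0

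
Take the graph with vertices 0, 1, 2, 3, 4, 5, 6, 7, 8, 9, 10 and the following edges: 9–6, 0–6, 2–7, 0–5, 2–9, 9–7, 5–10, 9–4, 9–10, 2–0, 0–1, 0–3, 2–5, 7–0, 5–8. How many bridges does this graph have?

The edges on the cycle 2-9-7-0-5-2 are not bridges since each lies on that cycle.
But removing 0–3 disconnects 0 from 3; removing 1–0 disconnects 1 from 0; removing 5–8 disconnects 5 from 8; removing 9–4 disconnects 9 from 4 — these are bridges.
That makes 4 bridges.

4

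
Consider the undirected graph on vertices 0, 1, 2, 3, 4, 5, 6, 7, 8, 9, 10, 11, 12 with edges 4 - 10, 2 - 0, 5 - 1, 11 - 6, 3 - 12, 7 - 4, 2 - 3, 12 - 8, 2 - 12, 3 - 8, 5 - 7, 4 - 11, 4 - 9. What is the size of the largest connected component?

Starting from 0 we can reach 0, 2, 3, 8, 12. That is one component of size 5.
Starting from 1 we can reach 1, 4, 5, 6, 7, 9, 10, 11. That is one component of size 8.
The largest has 8 vertices.

8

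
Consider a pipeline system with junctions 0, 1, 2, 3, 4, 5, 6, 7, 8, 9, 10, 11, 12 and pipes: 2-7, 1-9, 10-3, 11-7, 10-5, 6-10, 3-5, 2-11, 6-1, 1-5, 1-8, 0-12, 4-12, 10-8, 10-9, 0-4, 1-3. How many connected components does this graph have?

3

Starting from 0 we can reach 0, 4, 12. That is one component of size 3.
Starting from 2 we can reach 2, 7, 11. That is one component of size 3.
Starting from 1 we can reach 1, 3, 5, 6, 8, 9, 10. That is one component of size 7.
Total: 3 components.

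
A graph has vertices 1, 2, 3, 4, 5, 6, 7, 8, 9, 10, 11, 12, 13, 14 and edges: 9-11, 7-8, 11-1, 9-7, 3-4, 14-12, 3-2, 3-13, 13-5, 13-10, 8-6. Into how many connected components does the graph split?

Starting from 12 we can reach 12, 14. That is one component of size 2.
Starting from 2 we can reach 2, 3, 4, 5, 10, 13. That is one component of size 6.
Starting from 1 we can reach 1, 6, 7, 8, 9, 11. That is one component of size 6.
Total: 3 components.

3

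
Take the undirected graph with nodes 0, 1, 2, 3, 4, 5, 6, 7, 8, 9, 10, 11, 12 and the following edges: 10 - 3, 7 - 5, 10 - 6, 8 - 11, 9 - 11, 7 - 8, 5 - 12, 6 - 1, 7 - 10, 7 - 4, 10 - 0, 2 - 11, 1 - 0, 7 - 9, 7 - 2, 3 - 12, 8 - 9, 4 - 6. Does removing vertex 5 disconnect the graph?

Deleting 5 leaves 1 component (was 1) (its neighbors 7, 12 remain connected to each other), so 5 is not a cut vertex.

No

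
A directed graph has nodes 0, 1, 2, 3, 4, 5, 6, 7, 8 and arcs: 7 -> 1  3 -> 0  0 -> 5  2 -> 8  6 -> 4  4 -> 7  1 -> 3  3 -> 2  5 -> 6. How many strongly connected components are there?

3

{0, 1, 3, 4, 5, 6, 7} are all mutually reachable — one SCC of size 7.
{2} is an SCC by itself.
{8} is an SCC by itself.
That gives 3 strongly connected components.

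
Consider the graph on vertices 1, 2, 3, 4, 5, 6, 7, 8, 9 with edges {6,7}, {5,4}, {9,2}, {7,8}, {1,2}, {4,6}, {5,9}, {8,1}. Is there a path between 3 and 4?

The component containing 3 is {3}, and 4 is not in it.

No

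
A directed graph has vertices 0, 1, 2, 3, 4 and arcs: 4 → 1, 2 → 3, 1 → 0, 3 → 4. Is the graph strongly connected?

There is no directed path from 0 to 4, so the graph is not strongly connected.

No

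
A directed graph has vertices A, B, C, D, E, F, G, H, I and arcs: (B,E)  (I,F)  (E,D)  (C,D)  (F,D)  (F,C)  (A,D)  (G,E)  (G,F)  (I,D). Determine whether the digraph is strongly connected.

No

There is no directed path from D to F, so the graph is not strongly connected.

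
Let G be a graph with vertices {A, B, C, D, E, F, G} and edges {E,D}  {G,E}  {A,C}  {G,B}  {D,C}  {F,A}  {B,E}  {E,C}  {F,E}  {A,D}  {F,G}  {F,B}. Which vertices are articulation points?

none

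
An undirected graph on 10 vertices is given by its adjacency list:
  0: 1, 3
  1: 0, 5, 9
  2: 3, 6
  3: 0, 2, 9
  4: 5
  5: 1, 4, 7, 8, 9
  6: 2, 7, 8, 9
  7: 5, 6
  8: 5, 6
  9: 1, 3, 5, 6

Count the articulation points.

Removing 5 increases the component count from 1 to 2, so 5 is a cut vertex.
By contrast removing 8 leaves 1 component; it is not a cut vertex. No other vertex is a cut vertex either.

1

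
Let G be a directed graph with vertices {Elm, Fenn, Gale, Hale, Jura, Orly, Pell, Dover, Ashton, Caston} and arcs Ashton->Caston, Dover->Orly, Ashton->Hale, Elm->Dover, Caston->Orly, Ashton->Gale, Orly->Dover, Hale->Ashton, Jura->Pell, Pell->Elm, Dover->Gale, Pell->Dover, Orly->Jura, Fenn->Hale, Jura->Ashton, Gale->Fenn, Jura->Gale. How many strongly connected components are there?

{Elm, Fenn, Gale, Hale, Jura, Orly, Pell, Dover, Ashton, Caston} are all mutually reachable — one SCC of size 10.
That gives 1 strongly connected component.

1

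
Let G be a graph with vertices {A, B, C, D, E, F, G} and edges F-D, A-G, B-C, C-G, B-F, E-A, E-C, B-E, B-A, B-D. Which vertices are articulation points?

Removing B increases the component count from 1 to 2, so B is a cut vertex.
By contrast removing A leaves 1 component; it is not a cut vertex. No other vertex is a cut vertex either.

B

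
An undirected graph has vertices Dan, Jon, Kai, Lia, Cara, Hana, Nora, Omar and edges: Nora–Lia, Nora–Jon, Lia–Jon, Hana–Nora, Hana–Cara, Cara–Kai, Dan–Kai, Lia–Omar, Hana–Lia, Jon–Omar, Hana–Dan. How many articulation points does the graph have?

1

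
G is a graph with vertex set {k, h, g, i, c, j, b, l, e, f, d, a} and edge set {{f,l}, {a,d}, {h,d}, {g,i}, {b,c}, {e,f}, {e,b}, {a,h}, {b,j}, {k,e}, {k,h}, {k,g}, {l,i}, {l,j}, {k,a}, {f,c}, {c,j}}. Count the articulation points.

1

Removing k increases the component count from 1 to 2, so k is a cut vertex.
By contrast removing e leaves 1 component; it is not a cut vertex. No other vertex is a cut vertex either.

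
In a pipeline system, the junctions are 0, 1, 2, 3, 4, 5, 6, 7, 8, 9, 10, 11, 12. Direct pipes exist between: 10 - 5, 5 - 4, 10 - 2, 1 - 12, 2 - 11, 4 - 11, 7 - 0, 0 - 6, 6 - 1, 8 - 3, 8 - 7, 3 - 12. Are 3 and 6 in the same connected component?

From 3 we can reach 0, 1, 3, 6, 7, 8, 12, which includes 6.

Yes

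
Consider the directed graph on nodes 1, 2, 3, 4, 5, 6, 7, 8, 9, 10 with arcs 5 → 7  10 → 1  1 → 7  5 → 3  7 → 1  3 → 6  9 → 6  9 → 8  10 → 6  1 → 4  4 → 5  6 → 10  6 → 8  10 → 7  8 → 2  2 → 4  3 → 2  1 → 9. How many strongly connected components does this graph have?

1

{1, 2, 3, 4, 5, 6, 7, 8, 9, 10} are all mutually reachable — one SCC of size 10.
That gives 1 strongly connected component.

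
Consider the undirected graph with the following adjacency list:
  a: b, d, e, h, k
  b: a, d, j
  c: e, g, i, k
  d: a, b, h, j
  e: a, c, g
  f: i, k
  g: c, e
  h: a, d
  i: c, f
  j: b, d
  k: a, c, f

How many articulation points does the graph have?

1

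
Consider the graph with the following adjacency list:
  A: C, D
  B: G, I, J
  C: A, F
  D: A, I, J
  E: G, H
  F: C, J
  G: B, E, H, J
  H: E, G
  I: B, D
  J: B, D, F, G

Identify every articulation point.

G

Removing G increases the component count from 1 to 2, so G is a cut vertex.
By contrast removing E leaves 1 component; it is not a cut vertex. No other vertex is a cut vertex either.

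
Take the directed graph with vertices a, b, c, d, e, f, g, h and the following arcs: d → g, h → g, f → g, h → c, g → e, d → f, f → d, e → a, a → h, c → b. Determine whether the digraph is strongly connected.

No

There is no directed path from h to f, so the graph is not strongly connected.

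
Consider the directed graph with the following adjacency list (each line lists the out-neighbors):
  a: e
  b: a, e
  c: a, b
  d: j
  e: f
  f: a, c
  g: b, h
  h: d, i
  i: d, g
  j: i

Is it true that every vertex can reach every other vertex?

There is no directed path from e to j, so the graph is not strongly connected.

No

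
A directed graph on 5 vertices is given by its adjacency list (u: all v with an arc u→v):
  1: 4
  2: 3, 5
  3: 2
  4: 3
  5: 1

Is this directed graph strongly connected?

Yes

From 2 we can reach every vertex (1, 2, 3, 4, 5), and every vertex can reach 2 (1, 2, 3, 4, 5). So the whole graph is one strongly connected component.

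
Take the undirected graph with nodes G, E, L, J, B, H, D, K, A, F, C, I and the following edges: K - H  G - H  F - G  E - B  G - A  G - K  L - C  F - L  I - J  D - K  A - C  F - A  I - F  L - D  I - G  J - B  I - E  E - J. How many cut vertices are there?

Removing I increases the component count from 1 to 2, so I is a cut vertex.
By contrast removing H leaves 1 component; it is not a cut vertex. No other vertex is a cut vertex either.

1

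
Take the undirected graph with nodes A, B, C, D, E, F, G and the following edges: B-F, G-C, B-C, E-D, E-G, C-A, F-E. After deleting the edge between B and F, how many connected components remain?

1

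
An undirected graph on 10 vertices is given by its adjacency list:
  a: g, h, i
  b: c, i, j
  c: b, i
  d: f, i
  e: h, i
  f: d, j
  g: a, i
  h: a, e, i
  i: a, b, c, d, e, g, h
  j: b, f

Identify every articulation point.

i

Removing i increases the component count from 1 to 2, so i is a cut vertex.
By contrast removing a leaves 1 component; it is not a cut vertex. No other vertex is a cut vertex either.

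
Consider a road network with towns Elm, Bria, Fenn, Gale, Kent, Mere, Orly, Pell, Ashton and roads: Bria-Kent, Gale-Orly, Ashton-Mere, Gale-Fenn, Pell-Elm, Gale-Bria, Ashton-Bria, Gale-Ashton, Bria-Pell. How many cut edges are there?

The edges on the cycle Gale-Ashton-Bria-Gale are not bridges since each lies on that cycle.
But removing Bria-Pell disconnects Bria from Pell; removing Pell-Elm disconnects Pell from Elm; removing Gale-Orly disconnects Gale from Orly; removing Bria-Kent disconnects Bria from Kent — these are bridges.
In total 6 edges are bridges.

6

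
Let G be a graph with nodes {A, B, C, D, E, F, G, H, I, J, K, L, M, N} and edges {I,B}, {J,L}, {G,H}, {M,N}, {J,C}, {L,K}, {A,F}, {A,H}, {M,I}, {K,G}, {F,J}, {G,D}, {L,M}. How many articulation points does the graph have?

5

Removing G increases the component count from 2 to 3, so G is a cut vertex.
Removing I increases the component count from 2 to 3, so I is a cut vertex.
Removing J increases the component count from 2 to 3, so J is a cut vertex.
Likewise L, M are cut vertices.
By contrast removing F leaves 2 components; it is not a cut vertex. No other vertex is a cut vertex either.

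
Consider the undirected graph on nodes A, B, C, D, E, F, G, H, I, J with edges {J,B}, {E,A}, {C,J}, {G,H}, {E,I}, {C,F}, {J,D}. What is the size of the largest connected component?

Starting from G we can reach G, H. That is one component of size 2.
Starting from A we can reach A, E, I. That is one component of size 3.
Starting from B we can reach B, C, D, F, J. That is one component of size 5.
The largest has 5 vertices.

5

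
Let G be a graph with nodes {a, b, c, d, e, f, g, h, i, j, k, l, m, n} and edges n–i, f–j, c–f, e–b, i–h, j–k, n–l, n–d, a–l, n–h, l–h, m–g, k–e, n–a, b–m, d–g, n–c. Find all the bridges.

none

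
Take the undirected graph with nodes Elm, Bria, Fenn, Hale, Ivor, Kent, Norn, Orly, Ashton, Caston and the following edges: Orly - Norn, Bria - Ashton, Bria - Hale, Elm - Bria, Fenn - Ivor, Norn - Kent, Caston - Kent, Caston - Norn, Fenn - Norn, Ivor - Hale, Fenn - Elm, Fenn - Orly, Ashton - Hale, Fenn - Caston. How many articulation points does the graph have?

Removing Fenn increases the component count from 1 to 2, so Fenn is a cut vertex.
By contrast removing Bria leaves 1 component; it is not a cut vertex. No other vertex is a cut vertex either.

1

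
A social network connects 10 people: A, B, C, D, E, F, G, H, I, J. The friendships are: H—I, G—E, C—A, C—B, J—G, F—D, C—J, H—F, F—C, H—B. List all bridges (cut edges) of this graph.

A-C, C-J, D-F, E-G, G-J, H-I

The edges on the cycle H-F-C-B-H are not bridges since each lies on that cycle.
But removing F—D disconnects F from D; removing G—E disconnects G from E; removing C—J disconnects C from J; removing J—G disconnects J from G — these are bridges.
In total 6 edges are bridges.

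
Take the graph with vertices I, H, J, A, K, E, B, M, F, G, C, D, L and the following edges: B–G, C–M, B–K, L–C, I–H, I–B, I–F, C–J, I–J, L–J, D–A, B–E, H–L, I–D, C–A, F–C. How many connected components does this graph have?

1

Starting from A we can reach A, B, C, D, E, F, G, H, I, J, K, L, M. That is one component of size 13.
Total: 1 component.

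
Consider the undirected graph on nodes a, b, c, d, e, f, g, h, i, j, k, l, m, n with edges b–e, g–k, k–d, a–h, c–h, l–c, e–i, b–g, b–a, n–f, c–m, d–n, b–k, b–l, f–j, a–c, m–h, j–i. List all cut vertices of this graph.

Removing b increases the component count from 1 to 2, so b is a cut vertex.
By contrast removing g leaves 1 component; it is not a cut vertex. No other vertex is a cut vertex either.

b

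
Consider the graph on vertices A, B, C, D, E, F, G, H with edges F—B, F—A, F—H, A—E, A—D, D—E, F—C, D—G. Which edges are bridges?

A-F, B-F, C-F, D-G, F-H

The edges on the cycle A-D-E-A are not bridges since each lies on that cycle.
But removing F—B disconnects F from B; removing H—F disconnects H from F; removing A—F disconnects A from F; removing F—C disconnects F from C — these are bridges.
In total 5 edges are bridges.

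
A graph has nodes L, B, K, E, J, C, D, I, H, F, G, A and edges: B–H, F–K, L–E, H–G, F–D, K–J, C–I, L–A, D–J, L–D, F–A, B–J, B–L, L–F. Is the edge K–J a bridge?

After removing K–J, the path K-F-D-J still connects them, so the edge is not a bridge.

No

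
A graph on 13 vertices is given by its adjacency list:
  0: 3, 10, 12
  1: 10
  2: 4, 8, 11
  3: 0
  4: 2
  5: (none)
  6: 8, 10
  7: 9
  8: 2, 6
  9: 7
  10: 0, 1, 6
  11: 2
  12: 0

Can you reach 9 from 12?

No

The component containing 12 is {0, 1, 2, 3, 4, 6, 8, 10, 11, 12}, and 9 is not in it.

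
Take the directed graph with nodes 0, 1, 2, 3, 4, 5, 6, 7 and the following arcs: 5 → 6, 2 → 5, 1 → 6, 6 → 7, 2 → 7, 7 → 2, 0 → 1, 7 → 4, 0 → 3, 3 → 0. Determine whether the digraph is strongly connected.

No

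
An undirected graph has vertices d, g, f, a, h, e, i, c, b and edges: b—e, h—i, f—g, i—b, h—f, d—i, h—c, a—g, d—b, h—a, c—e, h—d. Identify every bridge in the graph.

The edges on the cycle h-d-i-h are not bridges since each lies on that cycle.
Every edge lies on some cycle, so there are no bridges.

none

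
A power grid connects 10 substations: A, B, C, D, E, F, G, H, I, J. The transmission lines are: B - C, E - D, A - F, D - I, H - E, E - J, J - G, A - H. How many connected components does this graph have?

2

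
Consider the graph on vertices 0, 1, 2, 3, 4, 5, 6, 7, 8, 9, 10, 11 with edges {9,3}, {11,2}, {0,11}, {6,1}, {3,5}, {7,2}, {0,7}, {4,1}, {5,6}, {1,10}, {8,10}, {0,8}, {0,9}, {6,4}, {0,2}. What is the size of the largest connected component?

Starting from 0 we can reach 0, 1, 2, 3, 4, 5, 6, 7, 8, 9, 10, 11. That is one component of size 12.
The largest has 12 vertices.

12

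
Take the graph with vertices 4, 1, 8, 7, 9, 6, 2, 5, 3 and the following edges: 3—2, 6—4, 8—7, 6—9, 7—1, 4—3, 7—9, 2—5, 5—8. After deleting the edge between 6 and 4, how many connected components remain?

6 and 4 are still connected via 6-9-7-8-5-2-3-4, so the component count stays at 1.

1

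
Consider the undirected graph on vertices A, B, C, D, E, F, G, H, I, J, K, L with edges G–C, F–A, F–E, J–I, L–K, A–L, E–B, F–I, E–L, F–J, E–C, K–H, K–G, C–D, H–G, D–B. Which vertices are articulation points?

F

Removing F increases the component count from 1 to 2, so F is a cut vertex.
By contrast removing D leaves 1 component; it is not a cut vertex. No other vertex is a cut vertex either.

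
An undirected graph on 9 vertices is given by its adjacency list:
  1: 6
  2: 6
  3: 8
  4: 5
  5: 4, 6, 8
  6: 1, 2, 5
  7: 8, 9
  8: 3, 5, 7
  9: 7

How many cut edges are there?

removing 7-8 disconnects 7 from 8; removing 7-9 disconnects 7 from 9; removing 6-1 disconnects 6 from 1; removing 5-4 disconnects 5 from 4 — these are bridges.
In total 8 edges are bridges.

8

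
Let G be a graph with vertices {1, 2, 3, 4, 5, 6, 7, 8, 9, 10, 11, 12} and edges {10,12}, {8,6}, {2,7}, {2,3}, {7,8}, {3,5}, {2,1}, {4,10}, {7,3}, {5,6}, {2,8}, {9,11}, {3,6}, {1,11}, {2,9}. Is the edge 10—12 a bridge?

Removing 10—12 leaves no path between 10 and 12: the component count goes from 2 to 3. So it is a bridge.

Yes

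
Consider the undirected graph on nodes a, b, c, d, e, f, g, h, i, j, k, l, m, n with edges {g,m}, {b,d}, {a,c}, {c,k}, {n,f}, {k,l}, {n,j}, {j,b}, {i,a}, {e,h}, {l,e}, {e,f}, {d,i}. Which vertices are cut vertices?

Removing e increases the component count from 2 to 3, so e is a cut vertex.
By contrast removing c leaves 2 components; it is not a cut vertex. No other vertex is a cut vertex either.

e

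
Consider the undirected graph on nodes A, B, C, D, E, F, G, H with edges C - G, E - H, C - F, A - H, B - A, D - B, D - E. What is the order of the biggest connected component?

5

Starting from C we can reach C, F, G. That is one component of size 3.
Starting from A we can reach A, B, D, E, H. That is one component of size 5.
The largest has 5 vertices.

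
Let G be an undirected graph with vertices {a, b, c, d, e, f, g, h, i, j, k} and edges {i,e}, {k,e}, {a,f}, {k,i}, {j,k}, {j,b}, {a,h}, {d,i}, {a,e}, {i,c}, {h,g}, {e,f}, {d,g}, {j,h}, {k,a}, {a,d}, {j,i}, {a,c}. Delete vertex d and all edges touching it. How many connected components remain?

With d gone, the remaining components are: {a, b, c, e, f, g, h, i, j, k}.
That is 1 component.

1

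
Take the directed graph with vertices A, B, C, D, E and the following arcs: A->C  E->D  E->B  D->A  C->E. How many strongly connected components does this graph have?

{A, C, D, E} are all mutually reachable — one SCC of size 4.
{B} is an SCC by itself.
That gives 2 strongly connected components.

2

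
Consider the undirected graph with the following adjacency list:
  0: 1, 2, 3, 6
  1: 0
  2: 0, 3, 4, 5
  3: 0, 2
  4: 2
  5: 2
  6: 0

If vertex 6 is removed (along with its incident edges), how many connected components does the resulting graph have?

1

With 6 gone, the remaining components are: {0, 1, 2, 3, 4, 5}.
That is 1 component.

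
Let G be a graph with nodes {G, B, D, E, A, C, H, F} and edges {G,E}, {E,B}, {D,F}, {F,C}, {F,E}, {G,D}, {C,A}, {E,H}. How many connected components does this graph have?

Starting from A we can reach A, B, C, D, E, F, G, H. That is one component of size 8.
Total: 1 component.

1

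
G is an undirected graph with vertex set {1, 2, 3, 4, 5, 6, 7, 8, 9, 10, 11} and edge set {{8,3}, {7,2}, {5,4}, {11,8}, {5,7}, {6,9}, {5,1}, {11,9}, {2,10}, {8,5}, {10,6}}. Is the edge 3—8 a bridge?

Yes

Removing 3—8 leaves no path between 3 and 8: the component count goes from 1 to 2. So it is a bridge.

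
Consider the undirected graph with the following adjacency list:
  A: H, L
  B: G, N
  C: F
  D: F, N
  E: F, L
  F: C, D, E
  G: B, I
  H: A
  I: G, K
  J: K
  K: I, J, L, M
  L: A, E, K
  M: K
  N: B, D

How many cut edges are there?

5

The edges on the cycle G-I-K-L-E-F-D-N-B-G are not bridges since each lies on that cycle.
But removing C-F disconnects C from F; removing K-M disconnects K from M; removing K-J disconnects K from J; removing A-L disconnects A from L — these are bridges.
In total 5 edges are bridges.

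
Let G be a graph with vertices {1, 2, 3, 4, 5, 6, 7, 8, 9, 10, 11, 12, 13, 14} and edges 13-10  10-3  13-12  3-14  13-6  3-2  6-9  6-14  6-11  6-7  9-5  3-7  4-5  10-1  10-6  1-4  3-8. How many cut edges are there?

4

The edges on the cycle 10-1-4-5-9-6-10 are not bridges since each lies on that cycle.
But removing 8-3 disconnects 8 from 3; removing 6-11 disconnects 6 from 11; removing 2-3 disconnects 2 from 3; removing 12-13 disconnects 12 from 13 — these are bridges.
That makes 4 bridges.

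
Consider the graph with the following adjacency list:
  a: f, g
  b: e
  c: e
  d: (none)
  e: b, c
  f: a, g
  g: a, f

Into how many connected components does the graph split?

d is isolated — a component by itself.
Starting from b we can reach b, c, e. That is one component of size 3.
Starting from a we can reach a, f, g. That is one component of size 3.
Total: 3 components.

3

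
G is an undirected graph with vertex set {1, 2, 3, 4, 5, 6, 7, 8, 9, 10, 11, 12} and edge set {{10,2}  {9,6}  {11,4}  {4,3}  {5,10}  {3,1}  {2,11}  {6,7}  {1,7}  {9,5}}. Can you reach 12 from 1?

No

The component containing 1 is {1, 2, 3, 4, 5, 6, 7, 9, 10, 11}, and 12 is not in it.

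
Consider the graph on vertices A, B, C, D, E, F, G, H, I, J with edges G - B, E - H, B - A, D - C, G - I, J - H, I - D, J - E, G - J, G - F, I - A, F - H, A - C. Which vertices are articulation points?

Removing G increases the component count from 1 to 2, so G is a cut vertex.
By contrast removing B leaves 1 component; it is not a cut vertex. No other vertex is a cut vertex either.

G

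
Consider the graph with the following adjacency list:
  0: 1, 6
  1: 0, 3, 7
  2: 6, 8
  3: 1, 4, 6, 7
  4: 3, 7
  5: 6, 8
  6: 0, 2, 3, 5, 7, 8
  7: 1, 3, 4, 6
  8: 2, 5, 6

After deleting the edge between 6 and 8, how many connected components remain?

1

6 and 8 are still connected via 6-5-8, so the component count stays at 1.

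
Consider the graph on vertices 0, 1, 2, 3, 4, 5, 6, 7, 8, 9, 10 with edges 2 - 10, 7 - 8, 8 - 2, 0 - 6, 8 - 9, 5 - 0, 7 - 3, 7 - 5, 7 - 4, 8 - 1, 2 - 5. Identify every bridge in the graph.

The edges on the cycle 7-8-2-5-7 are not bridges since each lies on that cycle.
But removing 8 - 1 disconnects 8 from 1; removing 7 - 4 disconnects 7 from 4; removing 0 - 6 disconnects 0 from 6; removing 5 - 0 disconnects 5 from 0 — these are bridges.
In total 7 edges are bridges.

0-5, 0-6, 1-8, 10-2, 3-7, 4-7, 8-9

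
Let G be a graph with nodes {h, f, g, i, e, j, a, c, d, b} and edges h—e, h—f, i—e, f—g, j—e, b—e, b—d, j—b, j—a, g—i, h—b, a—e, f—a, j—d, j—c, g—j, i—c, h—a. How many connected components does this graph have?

Starting from a we can reach a, b, c, d, e, f, g, h, i, j. That is one component of size 10.
Total: 1 component.

1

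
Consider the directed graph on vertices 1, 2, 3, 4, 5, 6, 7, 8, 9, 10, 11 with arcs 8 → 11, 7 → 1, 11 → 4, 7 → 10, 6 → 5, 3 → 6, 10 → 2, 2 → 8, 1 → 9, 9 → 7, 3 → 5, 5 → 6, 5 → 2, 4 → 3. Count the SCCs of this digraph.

3

{2, 3, 4, 5, 6, 8, 11} are all mutually reachable — one SCC of size 7.
{1, 7, 9} are all mutually reachable — one SCC of size 3.
{10} is an SCC by itself.
That gives 3 strongly connected components.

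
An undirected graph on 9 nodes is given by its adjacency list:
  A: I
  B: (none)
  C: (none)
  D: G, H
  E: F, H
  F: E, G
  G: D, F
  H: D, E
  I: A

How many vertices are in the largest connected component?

C is isolated — a component by itself.
B is isolated — a component by itself.
Starting from A we can reach A, I. That is one component of size 2.
Starting from D we can reach D, E, F, G, H. That is one component of size 5.
The largest has 5 vertices.

5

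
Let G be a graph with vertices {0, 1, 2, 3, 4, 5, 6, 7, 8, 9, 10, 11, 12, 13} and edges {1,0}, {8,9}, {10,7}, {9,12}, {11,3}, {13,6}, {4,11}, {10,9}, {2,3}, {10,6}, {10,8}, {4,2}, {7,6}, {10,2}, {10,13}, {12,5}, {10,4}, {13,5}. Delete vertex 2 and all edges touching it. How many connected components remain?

2

With 2 gone, the remaining components are: {0, 1}; {3, 4, 5, 6, 7, 8, 9, 10, 11, 12, 13}.
That is 2 components.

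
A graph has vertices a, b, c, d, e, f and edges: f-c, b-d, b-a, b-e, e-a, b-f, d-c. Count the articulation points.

1

Removing b increases the component count from 1 to 2, so b is a cut vertex.
By contrast removing f leaves 1 component; it is not a cut vertex. No other vertex is a cut vertex either.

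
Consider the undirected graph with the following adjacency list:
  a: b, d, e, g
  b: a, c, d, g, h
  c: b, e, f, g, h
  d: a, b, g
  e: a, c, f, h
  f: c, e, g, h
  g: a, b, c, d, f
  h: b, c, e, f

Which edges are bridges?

none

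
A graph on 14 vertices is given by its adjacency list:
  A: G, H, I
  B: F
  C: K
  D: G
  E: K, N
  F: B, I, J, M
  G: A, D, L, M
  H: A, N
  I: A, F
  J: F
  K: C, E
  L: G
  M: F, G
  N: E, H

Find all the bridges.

The edges on the cycle A-G-M-F-I-A are not bridges since each lies on that cycle.
But removing H-A disconnects H from A; removing G-D disconnects G from D; removing L-G disconnects L from G; removing B-F disconnects B from F — these are bridges.
In total 9 edges are bridges.

A-H, B-F, C-K, D-G, E-K, E-N, F-J, G-L, H-N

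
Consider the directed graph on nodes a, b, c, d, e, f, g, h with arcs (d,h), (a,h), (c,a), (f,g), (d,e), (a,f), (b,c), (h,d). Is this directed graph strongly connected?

There is no directed path from h to f, so the graph is not strongly connected.

No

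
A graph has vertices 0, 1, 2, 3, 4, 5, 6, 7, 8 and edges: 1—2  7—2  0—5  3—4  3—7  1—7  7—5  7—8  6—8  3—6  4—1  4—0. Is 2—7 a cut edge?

No

After removing 2—7, the path 2-1-7 still connects them, so the edge is not a bridge.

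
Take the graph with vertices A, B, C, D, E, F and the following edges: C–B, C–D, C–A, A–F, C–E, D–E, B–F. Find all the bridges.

The edges on the cycle C-D-E-C are not bridges since each lies on that cycle.
Every edge lies on some cycle, so there are no bridges.

none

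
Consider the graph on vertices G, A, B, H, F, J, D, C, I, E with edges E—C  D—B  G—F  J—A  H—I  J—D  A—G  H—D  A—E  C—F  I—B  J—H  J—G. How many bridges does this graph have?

0

The edges on the cycle J-A-E-C-F-G-J are not bridges since each lies on that cycle.
Every edge lies on some cycle, so there are no bridges.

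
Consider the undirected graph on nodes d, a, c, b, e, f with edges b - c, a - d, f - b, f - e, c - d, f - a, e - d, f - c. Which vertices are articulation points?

none

Removing d, for instance, still leaves 1 component. No single vertex removal increases the component count — the graph has no articulation points.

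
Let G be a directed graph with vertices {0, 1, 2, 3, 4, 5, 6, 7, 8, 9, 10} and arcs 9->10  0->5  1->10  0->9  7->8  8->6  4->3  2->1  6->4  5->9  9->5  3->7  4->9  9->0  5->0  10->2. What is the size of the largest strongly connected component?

5

{3, 4, 6, 7, 8} are all mutually reachable — one SCC of size 5.
{1, 2, 10} are all mutually reachable — one SCC of size 3.
{0, 5, 9} are all mutually reachable — one SCC of size 3.
The largest has 5 vertices.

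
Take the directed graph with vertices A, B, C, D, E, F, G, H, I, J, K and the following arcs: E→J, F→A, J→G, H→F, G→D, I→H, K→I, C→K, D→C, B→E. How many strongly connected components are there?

11

{F} is an SCC by itself.
{B} is an SCC by itself.
{K} is an SCC by itself.
{J} is an SCC by itself.
{A} is an SCC by itself.
(and 6 more singleton SCCs)
That gives 11 strongly connected components.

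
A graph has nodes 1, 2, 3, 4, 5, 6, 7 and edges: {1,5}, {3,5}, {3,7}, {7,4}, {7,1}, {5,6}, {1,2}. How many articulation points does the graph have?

3

Removing 1 increases the component count from 1 to 2, so 1 is a cut vertex.
Removing 5 increases the component count from 1 to 2, so 5 is a cut vertex.
Removing 7 increases the component count from 1 to 2, so 7 is a cut vertex.
By contrast removing 6 leaves 1 component; it is not a cut vertex. No other vertex is a cut vertex either.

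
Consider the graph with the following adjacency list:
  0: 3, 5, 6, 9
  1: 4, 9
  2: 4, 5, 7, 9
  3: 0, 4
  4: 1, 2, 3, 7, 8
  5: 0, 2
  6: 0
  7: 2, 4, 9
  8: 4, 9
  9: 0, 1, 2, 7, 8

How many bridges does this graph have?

The edges on the cycle 9-2-4-1-9 are not bridges since each lies on that cycle.
But removing 0-6 disconnects 0 from 6 — this is a bridge.

1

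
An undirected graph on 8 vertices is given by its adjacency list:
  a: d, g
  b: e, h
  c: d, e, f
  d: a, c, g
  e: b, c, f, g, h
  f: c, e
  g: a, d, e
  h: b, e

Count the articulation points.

Removing e increases the component count from 1 to 2, so e is a cut vertex.
By contrast removing g leaves 1 component; it is not a cut vertex. No other vertex is a cut vertex either.

1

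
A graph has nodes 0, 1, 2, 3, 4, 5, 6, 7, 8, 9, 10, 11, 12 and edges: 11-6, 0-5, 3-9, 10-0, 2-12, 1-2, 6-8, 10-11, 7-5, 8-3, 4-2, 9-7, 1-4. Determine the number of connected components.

Starting from 1 we can reach 1, 2, 4, 12. That is one component of size 4.
Starting from 0 we can reach 0, 3, 5, 6, 7, 8, 9, 10, 11. That is one component of size 9.
Total: 2 components.

2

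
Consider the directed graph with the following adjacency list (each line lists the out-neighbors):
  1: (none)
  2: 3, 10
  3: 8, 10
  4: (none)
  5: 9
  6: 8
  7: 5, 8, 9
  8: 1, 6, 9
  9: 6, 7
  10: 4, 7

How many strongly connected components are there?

{5, 6, 7, 8, 9} are all mutually reachable — one SCC of size 5.
{4} is an SCC by itself.
{3} is an SCC by itself.
{1} is an SCC by itself.
{2} is an SCC by itself.
(and 1 more singleton SCC)
That gives 6 strongly connected components.

6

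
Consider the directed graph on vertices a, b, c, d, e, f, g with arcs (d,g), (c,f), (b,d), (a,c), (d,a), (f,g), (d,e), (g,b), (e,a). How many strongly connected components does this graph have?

{a, b, c, d, e, f, g} are all mutually reachable — one SCC of size 7.
That gives 1 strongly connected component.

1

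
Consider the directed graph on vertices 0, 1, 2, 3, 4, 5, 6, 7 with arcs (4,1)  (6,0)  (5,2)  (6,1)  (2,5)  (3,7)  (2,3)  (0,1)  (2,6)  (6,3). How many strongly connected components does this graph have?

{2, 5} are all mutually reachable — one SCC of size 2.
{7} is an SCC by itself.
{0} is an SCC by itself.
{1} is an SCC by itself.
{3} is an SCC by itself.
(and 2 more singleton SCCs)
That gives 7 strongly connected components.

7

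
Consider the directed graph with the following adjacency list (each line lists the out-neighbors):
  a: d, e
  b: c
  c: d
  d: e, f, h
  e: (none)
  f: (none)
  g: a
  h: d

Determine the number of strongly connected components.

{d, h} are all mutually reachable — one SCC of size 2.
{c} is an SCC by itself.
{a} is an SCC by itself.
{e} is an SCC by itself.
{g} is an SCC by itself.
(and 2 more singleton SCCs)
That gives 7 strongly connected components.

7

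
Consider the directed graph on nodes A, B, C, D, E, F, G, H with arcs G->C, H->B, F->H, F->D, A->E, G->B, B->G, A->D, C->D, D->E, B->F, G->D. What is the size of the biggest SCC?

4

{B, F, G, H} are all mutually reachable — one SCC of size 4.
{C} is an SCC by itself.
{D} is an SCC by itself.
{A} is an SCC by itself.
{E} is an SCC by itself.
The largest has 4 vertices.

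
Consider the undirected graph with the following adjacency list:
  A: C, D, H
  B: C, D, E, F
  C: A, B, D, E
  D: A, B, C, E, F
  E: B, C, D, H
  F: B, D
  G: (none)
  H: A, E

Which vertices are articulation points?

Removing F, for instance, still leaves 2 components. No single vertex removal increases the component count — the graph has no articulation points.

none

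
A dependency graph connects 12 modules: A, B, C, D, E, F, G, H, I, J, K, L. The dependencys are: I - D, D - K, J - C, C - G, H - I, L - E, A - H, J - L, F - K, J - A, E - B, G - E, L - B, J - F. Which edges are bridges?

The edges on the cycle J-A-H-I-D-K-F-J are not bridges since each lies on that cycle.
Every edge lies on some cycle, so there are no bridges.

none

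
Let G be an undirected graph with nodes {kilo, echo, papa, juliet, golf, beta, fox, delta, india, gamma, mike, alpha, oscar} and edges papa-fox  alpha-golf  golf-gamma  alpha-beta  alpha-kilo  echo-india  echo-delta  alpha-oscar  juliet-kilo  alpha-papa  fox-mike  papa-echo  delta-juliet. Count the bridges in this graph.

7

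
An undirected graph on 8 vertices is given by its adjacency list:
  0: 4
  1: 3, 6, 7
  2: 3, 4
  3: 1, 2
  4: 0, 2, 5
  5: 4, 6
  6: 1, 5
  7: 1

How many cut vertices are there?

Removing 1 increases the component count from 1 to 2, so 1 is a cut vertex.
Removing 4 increases the component count from 1 to 2, so 4 is a cut vertex.
By contrast removing 2 leaves 1 component; it is not a cut vertex. No other vertex is a cut vertex either.

2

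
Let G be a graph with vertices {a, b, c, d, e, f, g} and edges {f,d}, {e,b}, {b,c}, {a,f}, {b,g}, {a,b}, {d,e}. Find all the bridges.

The edges on the cycle a-f-d-e-b-a are not bridges since each lies on that cycle.
But removing b - c disconnects b from c; removing b - g disconnects b from g — these are bridges.

b-c, b-g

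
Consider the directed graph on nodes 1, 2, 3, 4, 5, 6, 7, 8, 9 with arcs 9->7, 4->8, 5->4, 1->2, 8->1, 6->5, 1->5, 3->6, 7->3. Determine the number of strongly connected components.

6

{1, 4, 5, 8} are all mutually reachable — one SCC of size 4.
{6} is an SCC by itself.
{9} is an SCC by itself.
{7} is an SCC by itself.
{3} is an SCC by itself.
(and 1 more singleton SCC)
That gives 6 strongly connected components.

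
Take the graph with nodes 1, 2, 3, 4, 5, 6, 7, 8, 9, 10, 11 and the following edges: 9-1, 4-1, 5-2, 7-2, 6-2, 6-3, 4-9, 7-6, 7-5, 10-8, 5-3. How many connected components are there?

4

11 is isolated — a component by itself.
Starting from 8 we can reach 8, 10. That is one component of size 2.
Starting from 1 we can reach 1, 4, 9. That is one component of size 3.
Starting from 2 we can reach 2, 3, 5, 6, 7. That is one component of size 5.
Total: 4 components.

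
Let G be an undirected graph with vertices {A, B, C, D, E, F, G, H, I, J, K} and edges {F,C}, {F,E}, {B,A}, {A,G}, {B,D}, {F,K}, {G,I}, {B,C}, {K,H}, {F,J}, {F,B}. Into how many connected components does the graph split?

1

Starting from A we can reach A, B, C, D, E, F, G, H, I, J, K. That is one component of size 11.
Total: 1 component.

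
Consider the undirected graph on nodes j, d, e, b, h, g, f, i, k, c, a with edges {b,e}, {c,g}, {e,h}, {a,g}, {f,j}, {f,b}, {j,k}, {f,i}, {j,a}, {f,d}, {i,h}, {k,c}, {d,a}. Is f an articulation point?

Yes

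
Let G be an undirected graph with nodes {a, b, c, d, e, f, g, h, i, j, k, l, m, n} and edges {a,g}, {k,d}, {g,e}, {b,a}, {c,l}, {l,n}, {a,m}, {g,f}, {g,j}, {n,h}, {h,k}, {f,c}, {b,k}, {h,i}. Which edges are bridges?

The edges on the cycle b-a-g-f-c-l-n-h-k-b are not bridges since each lies on that cycle.
But removing g - j disconnects g from j; removing e - g disconnects e from g; removing i - h disconnects i from h; removing k - d disconnects k from d — these are bridges.
In total 5 edges are bridges.

a-m, d-k, e-g, g-j, h-i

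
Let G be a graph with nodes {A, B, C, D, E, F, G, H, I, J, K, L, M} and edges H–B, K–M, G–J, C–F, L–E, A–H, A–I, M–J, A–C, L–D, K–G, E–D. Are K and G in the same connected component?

Yes

From K we can reach G, J, K, M, which includes G.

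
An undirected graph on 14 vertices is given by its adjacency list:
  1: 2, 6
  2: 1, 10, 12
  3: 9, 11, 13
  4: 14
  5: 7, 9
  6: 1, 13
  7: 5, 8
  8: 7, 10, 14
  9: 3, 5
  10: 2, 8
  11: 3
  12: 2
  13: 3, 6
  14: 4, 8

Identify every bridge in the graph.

The edges on the cycle 6-1-2-10-8-7-5-9-3-13-6 are not bridges since each lies on that cycle.
But removing 14-8 disconnects 14 from 8; removing 3-11 disconnects 3 from 11; removing 14-4 disconnects 14 from 4; removing 2-12 disconnects 2 from 12 — these are bridges.

11-3, 12-2, 14-4, 14-8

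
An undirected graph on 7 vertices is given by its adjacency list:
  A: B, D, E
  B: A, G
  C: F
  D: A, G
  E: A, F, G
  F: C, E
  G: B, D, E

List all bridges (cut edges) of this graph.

The edges on the cycle A-E-G-B-A are not bridges since each lies on that cycle.
But removing F-E disconnects F from E; removing C-F disconnects C from F — these are bridges.

C-F, E-F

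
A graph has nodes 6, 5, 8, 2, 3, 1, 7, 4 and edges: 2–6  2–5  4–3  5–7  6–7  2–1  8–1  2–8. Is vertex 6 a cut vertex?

No

Deleting 6 leaves 2 components (was 2), so 6 is not a cut vertex.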